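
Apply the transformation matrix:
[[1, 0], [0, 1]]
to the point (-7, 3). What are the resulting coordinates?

Matrix multiplication:
[[1, 0], [0, 1]] × [-7, 3]ᵀ
= [(1)(-7) + (0)(3), (0)(-7) + (1)(3)]ᵀ
= [-7, 3]ᵀ
Result: (-7, 3)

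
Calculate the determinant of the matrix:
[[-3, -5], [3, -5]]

For a 2×2 matrix [[a, b], [c, d]], det = ad - bc
det = (-3)(-5) - (-5)(3) = 15 - -15 = 30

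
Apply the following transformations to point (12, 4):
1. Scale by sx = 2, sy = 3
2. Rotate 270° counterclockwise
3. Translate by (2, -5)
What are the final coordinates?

Step 1: Scale → (24, 12)
Step 2: Rotate 270° → (12, -24)
Step 3: Translate → (14, -29)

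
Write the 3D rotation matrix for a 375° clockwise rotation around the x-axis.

Rotation matrix for clockwise 375° around x-axis:
A clockwise rotation by 375° is a counterclockwise rotation by -375°.
cos(-375°) = 0.9659, sin(-375°) = -0.2588
Result: [[1, 0, 0], [0, 0.9659, 0.2588], [0, -0.2588, 0.9659]]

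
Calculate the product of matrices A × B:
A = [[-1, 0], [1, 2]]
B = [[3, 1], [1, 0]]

Matrix multiplication:
C[0][0] = -1×3 + 0×1 = -3
C[0][1] = -1×1 + 0×0 = -1
C[1][0] = 1×3 + 2×1 = 5
C[1][1] = 1×1 + 2×0 = 1
Result: [[-3, -1], [5, 1]]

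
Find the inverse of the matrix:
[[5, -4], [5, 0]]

For [[a,b],[c,d]], inverse = (1/det)·[[d,-b],[-c,a]]
det = (5)(0) - (-4)(5) = 0 - -20 = 20
Inverse = (1/20)·[[0, 4], [-5, 5]]
= [[0, 1/5], [-1/4, 1/4]]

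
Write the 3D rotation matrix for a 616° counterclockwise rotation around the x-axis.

Rotation matrix for counterclockwise 616° around x-axis:
cos(616°) = -0.2419, sin(616°) = -0.9703
Result: [[1, 0, 0], [0, -0.2419, 0.9703], [0, -0.9703, -0.2419]]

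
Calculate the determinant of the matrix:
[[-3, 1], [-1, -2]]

For a 2×2 matrix [[a, b], [c, d]], det = ad - bc
det = (-3)(-2) - (1)(-1) = 6 - -1 = 7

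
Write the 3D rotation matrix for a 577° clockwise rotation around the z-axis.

Rotation matrix for clockwise 577° around z-axis:
A clockwise rotation by 577° is a counterclockwise rotation by -577°.
cos(-577°) = -0.7986, sin(-577°) = 0.6018
Result: [[-0.7986, -0.6018, 0], [0.6018, -0.7986, 0], [0, 0, 1]]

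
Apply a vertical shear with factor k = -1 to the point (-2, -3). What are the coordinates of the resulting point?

Shear matrix for vertical shear with factor k = -1:
[[1, 0], [-1, 1]]
Result: (-2, -3) → (-2, -1)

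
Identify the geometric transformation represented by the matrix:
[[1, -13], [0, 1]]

This matrix represents: horizontal shear with factor -13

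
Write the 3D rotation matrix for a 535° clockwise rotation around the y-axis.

Rotation matrix for clockwise 535° around y-axis:
A clockwise rotation by 535° is a counterclockwise rotation by -535°.
cos(-535°) = -0.9962, sin(-535°) = -0.0872
Result: [[-0.9962, 0, -0.0872], [0, 1, 0], [0.0872, 0, -0.9962]]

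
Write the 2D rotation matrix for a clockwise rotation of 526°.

Rotation matrix formula: [[cos θ, -sin θ], [sin θ, cos θ]]
A clockwise rotation by 526° is equivalent to a counterclockwise rotation by -526°.
For θ = -526°:
cos(-526°) = -0.9703
sin(-526°) = -0.2419
Result: [[-0.9703, 0.2419], [-0.2419, -0.9703]]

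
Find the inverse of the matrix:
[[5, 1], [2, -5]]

For [[a,b],[c,d]], inverse = (1/det)·[[d,-b],[-c,a]]
det = (5)(-5) - (1)(2) = -25 - 2 = -27
Inverse = (1/-27)·[[-5, -1], [-2, 5]]
= [[5/27, 1/27], [2/27, -5/27]]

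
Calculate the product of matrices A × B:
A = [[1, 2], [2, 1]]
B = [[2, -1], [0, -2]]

Matrix multiplication:
C[0][0] = 1×2 + 2×0 = 2
C[0][1] = 1×-1 + 2×-2 = -5
C[1][0] = 2×2 + 1×0 = 4
C[1][1] = 2×-1 + 1×-2 = -4
Result: [[2, -5], [4, -4]]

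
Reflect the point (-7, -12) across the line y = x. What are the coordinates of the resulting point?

Reflection across line y = x: (-7, -12) → (-12, -7)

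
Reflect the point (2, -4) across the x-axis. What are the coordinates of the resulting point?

Reflection across x-axis: (2, -4) → (2, 4)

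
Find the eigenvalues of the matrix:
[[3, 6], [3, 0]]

Characteristic equation: det(A - λI) = 0
λ² - (trace)λ + (det) = 0
trace = 3 + 0 = 3, det = (3)(0) - (6)(3) = -18
λ² - (3)λ + (-18) = 0
λ = (3 ± √((3)² - 4·(-18))) / 2 = (3 ± √81) / 2
Solving: λ = -3, 6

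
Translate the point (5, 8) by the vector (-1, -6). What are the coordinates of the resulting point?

Translation by (-1, -6) (homogeneous matrix [[1, 0, -1], [0, 1, -6], [0, 0, 1]]):
x' = 5 + -1 = 4
y' = 8 + -6 = 2
Result: (4, 2)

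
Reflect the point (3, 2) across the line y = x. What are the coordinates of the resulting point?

Reflection across line y = x: (3, 2) → (2, 3)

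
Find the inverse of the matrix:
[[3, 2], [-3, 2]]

For [[a,b],[c,d]], inverse = (1/det)·[[d,-b],[-c,a]]
det = (3)(2) - (2)(-3) = 6 - -6 = 12
Inverse = (1/12)·[[2, -2], [3, 3]]
= [[1/6, -1/6], [1/4, 1/4]]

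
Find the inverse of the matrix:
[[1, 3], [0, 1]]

For [[a,b],[c,d]], inverse = (1/det)·[[d,-b],[-c,a]]
det = (1)(1) - (3)(0) = 1 - 0 = 1
Inverse = [[1, -3], [0, 1]]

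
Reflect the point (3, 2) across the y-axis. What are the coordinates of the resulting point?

Reflection across y-axis: (3, 2) → (-3, 2)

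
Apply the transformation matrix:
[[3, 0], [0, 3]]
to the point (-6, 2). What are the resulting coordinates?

Matrix multiplication:
[[3, 0], [0, 3]] × [-6, 2]ᵀ
= [(3)(-6) + (0)(2), (0)(-6) + (3)(2)]ᵀ
= [-18, 6]ᵀ
Result: (-18, 6)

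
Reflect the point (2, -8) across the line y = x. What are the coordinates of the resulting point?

Reflection across line y = x: (2, -8) → (-8, 2)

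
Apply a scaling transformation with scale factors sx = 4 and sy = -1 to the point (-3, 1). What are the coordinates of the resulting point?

Scaling matrix:
[[4, 0], [0, -1]]
Result: (-3 × 4, 1 × -1) = (-12, -1)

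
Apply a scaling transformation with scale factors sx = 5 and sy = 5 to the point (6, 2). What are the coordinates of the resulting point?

Scaling matrix:
[[5, 0], [0, 5]]
Result: (6 × 5, 2 × 5) = (30, 10)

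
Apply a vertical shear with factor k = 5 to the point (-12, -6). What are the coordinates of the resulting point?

Shear matrix for vertical shear with factor k = 5:
[[1, 0], [5, 1]]
Result: (-12, -6) → (-12, -66)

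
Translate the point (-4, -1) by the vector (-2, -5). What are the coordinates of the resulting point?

Translation by (-2, -5) (homogeneous matrix [[1, 0, -2], [0, 1, -5], [0, 0, 1]]):
x' = -4 + -2 = -6
y' = -1 + -5 = -6
Result: (-6, -6)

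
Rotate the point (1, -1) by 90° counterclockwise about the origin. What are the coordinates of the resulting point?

Rotation matrix for 90°: [[cos 90°, -sin 90°], [sin 90°, cos 90°]] = [[0, -1], [1, 0]]
[[0, -1], [1, 0]] × [1, -1]ᵀ = [1, 1]ᵀ
Result: (1, 1)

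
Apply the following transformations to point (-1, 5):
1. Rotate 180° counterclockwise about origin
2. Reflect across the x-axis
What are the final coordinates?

Step 1: Rotate 180° → (1, -5)
Step 2: Reflect across x-axis → (1, 5)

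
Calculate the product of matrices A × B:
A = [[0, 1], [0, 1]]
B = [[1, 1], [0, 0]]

Matrix multiplication:
C[0][0] = 0×1 + 1×0 = 0
C[0][1] = 0×1 + 1×0 = 0
C[1][0] = 0×1 + 1×0 = 0
C[1][1] = 0×1 + 1×0 = 0
Result: [[0, 0], [0, 0]]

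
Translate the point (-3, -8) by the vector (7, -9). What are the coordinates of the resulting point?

Translation by (7, -9) (homogeneous matrix [[1, 0, 7], [0, 1, -9], [0, 0, 1]]):
x' = -3 + 7 = 4
y' = -8 + -9 = -17
Result: (4, -17)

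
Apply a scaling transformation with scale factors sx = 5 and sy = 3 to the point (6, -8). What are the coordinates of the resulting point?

Scaling matrix:
[[5, 0], [0, 3]]
Result: (6 × 5, -8 × 3) = (30, -24)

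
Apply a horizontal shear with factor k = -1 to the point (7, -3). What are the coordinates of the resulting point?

Shear matrix for horizontal shear with factor k = -1:
[[1, -1], [0, 1]]
Result: (7, -3) → (10, -3)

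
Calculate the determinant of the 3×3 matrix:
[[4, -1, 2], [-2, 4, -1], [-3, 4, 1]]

Expansion along first row:
det = 4·det([[4,-1],[4,1]]) - -1·det([[-2,-1],[-3,1]]) + 2·det([[-2,4],[-3,4]])
    = 4·(4·1 - -1·4) - -1·(-2·1 - -1·-3) + 2·(-2·4 - 4·-3)
    = 4·8 - -1·-5 + 2·4
    = 32 + -5 + 8 = 35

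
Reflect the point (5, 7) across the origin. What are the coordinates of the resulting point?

Reflection across origin: (5, 7) → (-5, -7)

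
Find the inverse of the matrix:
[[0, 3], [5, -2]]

For [[a,b],[c,d]], inverse = (1/det)·[[d,-b],[-c,a]]
det = (0)(-2) - (3)(5) = 0 - 15 = -15
Inverse = (1/-15)·[[-2, -3], [-5, 0]]
= [[2/15, 1/5], [1/3, 0]]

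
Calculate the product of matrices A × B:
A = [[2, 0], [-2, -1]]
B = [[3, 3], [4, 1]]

Matrix multiplication:
C[0][0] = 2×3 + 0×4 = 6
C[0][1] = 2×3 + 0×1 = 6
C[1][0] = -2×3 + -1×4 = -10
C[1][1] = -2×3 + -1×1 = -7
Result: [[6, 6], [-10, -7]]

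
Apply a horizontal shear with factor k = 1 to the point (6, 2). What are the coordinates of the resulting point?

Shear matrix for horizontal shear with factor k = 1:
[[1, 1], [0, 1]]
Result: (6, 2) → (8, 2)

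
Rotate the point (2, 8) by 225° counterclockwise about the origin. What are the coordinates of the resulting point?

Rotation matrix for 225°: [[cos 225°, -sin 225°], [sin 225°, cos 225°]] ≈ [[-0.707107, 0.707107], [-0.707107, -0.707107]]
[[-0.707107, 0.707107], [-0.707107, -0.707107]] × [2, 8]ᵀ ≈ [4.2426, -7.0711]ᵀ
Result: (4.2426, -7.0711)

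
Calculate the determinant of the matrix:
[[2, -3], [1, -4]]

For a 2×2 matrix [[a, b], [c, d]], det = ad - bc
det = (2)(-4) - (-3)(1) = -8 - -3 = -5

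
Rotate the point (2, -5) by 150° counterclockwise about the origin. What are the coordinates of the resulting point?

Rotation matrix for 150°: [[cos 150°, -sin 150°], [sin 150°, cos 150°]] ≈ [[-0.866025, -0.500000], [0.500000, -0.866025]]
[[-0.866025, -0.500000], [0.500000, -0.866025]] × [2, -5]ᵀ ≈ [0.7679, 5.3301]ᵀ
Result: (0.7679, 5.3301)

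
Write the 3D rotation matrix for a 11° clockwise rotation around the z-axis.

Rotation matrix for clockwise 11° around z-axis:
A clockwise rotation by 11° is a counterclockwise rotation by -11°.
cos(-11°) = 0.9816, sin(-11°) = -0.1908
Result: [[0.9816, 0.1908, 0], [-0.1908, 0.9816, 0], [0, 0, 1]]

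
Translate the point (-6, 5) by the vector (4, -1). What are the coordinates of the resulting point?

Translation by (4, -1) (homogeneous matrix [[1, 0, 4], [0, 1, -1], [0, 0, 1]]):
x' = -6 + 4 = -2
y' = 5 + -1 = 4
Result: (-2, 4)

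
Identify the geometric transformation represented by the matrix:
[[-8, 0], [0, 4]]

This matrix represents: non-uniform scaling by sx = -8, sy = 4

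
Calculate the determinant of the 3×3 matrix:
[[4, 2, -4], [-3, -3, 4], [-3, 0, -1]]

Expansion along first row:
det = 4·det([[-3,4],[0,-1]]) - 2·det([[-3,4],[-3,-1]]) + -4·det([[-3,-3],[-3,0]])
    = 4·(-3·-1 - 4·0) - 2·(-3·-1 - 4·-3) + -4·(-3·0 - -3·-3)
    = 4·3 - 2·15 + -4·-9
    = 12 + -30 + 36 = 18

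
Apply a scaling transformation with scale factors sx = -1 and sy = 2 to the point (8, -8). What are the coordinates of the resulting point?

Scaling matrix:
[[-1, 0], [0, 2]]
Result: (8 × -1, -8 × 2) = (-8, -16)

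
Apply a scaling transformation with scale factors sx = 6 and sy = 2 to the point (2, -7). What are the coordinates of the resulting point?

Scaling matrix:
[[6, 0], [0, 2]]
Result: (2 × 6, -7 × 2) = (12, -14)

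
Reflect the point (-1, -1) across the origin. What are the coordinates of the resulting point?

Reflection across origin: (-1, -1) → (1, 1)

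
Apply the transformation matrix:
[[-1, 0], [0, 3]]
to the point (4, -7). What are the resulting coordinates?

Matrix multiplication:
[[-1, 0], [0, 3]] × [4, -7]ᵀ
= [(-1)(4) + (0)(-7), (0)(4) + (3)(-7)]ᵀ
= [-4, -21]ᵀ
Result: (-4, -21)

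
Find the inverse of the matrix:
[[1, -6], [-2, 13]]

For [[a,b],[c,d]], inverse = (1/det)·[[d,-b],[-c,a]]
det = (1)(13) - (-6)(-2) = 13 - 12 = 1
Inverse = [[13, 6], [2, 1]]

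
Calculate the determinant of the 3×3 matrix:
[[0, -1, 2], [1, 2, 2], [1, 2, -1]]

Expansion along first row:
det = 0·det([[2,2],[2,-1]]) - -1·det([[1,2],[1,-1]]) + 2·det([[1,2],[1,2]])
    = 0·(2·-1 - 2·2) - -1·(1·-1 - 2·1) + 2·(1·2 - 2·1)
    = 0·-6 - -1·-3 + 2·0
    = 0 + -3 + 0 = -3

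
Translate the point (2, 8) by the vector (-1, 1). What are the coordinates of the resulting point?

Translation by (-1, 1) (homogeneous matrix [[1, 0, -1], [0, 1, 1], [0, 0, 1]]):
x' = 2 + -1 = 1
y' = 8 + 1 = 9
Result: (1, 9)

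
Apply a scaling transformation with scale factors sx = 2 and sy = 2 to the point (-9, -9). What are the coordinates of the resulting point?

Scaling matrix:
[[2, 0], [0, 2]]
Result: (-9 × 2, -9 × 2) = (-18, -18)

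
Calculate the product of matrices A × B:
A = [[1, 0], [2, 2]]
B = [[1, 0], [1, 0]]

Matrix multiplication:
C[0][0] = 1×1 + 0×1 = 1
C[0][1] = 1×0 + 0×0 = 0
C[1][0] = 2×1 + 2×1 = 4
C[1][1] = 2×0 + 2×0 = 0
Result: [[1, 0], [4, 0]]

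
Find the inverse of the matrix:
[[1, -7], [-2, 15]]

For [[a,b],[c,d]], inverse = (1/det)·[[d,-b],[-c,a]]
det = (1)(15) - (-7)(-2) = 15 - 14 = 1
Inverse = [[15, 7], [2, 1]]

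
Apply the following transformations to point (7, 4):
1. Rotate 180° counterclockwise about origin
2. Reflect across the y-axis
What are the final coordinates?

Step 1: Rotate 180° → (-7, -4)
Step 2: Reflect across y-axis → (7, -4)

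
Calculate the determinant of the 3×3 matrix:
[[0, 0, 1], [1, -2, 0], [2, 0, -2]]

Expansion along first row:
det = 0·det([[-2,0],[0,-2]]) - 0·det([[1,0],[2,-2]]) + 1·det([[1,-2],[2,0]])
    = 0·(-2·-2 - 0·0) - 0·(1·-2 - 0·2) + 1·(1·0 - -2·2)
    = 0·4 - 0·-2 + 1·4
    = 0 + 0 + 4 = 4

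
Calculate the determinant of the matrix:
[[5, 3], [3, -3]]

For a 2×2 matrix [[a, b], [c, d]], det = ad - bc
det = (5)(-3) - (3)(3) = -15 - 9 = -24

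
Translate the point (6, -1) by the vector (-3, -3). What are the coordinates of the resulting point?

Translation by (-3, -3) (homogeneous matrix [[1, 0, -3], [0, 1, -3], [0, 0, 1]]):
x' = 6 + -3 = 3
y' = -1 + -3 = -4
Result: (3, -4)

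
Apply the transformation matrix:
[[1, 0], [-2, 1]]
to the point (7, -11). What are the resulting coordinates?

Matrix multiplication:
[[1, 0], [-2, 1]] × [7, -11]ᵀ
= [(1)(7) + (0)(-11), (-2)(7) + (1)(-11)]ᵀ
= [7, -25]ᵀ
Result: (7, -25)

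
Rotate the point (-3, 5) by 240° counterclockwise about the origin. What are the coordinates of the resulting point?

Rotation matrix for 240°: [[cos 240°, -sin 240°], [sin 240°, cos 240°]] ≈ [[-0.500000, 0.866025], [-0.866025, -0.500000]]
[[-0.500000, 0.866025], [-0.866025, -0.500000]] × [-3, 5]ᵀ ≈ [5.8301, 0.0981]ᵀ
Result: (5.8301, 0.0981)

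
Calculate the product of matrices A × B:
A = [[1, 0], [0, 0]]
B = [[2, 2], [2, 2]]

Matrix multiplication:
C[0][0] = 1×2 + 0×2 = 2
C[0][1] = 1×2 + 0×2 = 2
C[1][0] = 0×2 + 0×2 = 0
C[1][1] = 0×2 + 0×2 = 0
Result: [[2, 2], [0, 0]]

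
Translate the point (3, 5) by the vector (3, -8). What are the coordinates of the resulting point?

Translation by (3, -8) (homogeneous matrix [[1, 0, 3], [0, 1, -8], [0, 0, 1]]):
x' = 3 + 3 = 6
y' = 5 + -8 = -3
Result: (6, -3)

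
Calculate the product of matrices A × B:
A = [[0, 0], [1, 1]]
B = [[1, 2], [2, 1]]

Matrix multiplication:
C[0][0] = 0×1 + 0×2 = 0
C[0][1] = 0×2 + 0×1 = 0
C[1][0] = 1×1 + 1×2 = 3
C[1][1] = 1×2 + 1×1 = 3
Result: [[0, 0], [3, 3]]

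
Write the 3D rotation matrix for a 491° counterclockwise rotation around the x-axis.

Rotation matrix for counterclockwise 491° around x-axis:
cos(491°) = -0.6561, sin(491°) = 0.7547
Result: [[1, 0, 0], [0, -0.6561, -0.7547], [0, 0.7547, -0.6561]]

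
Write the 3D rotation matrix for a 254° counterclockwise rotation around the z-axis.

Rotation matrix for counterclockwise 254° around z-axis:
cos(254°) = -0.2756, sin(254°) = -0.9613
Result: [[-0.2756, 0.9613, 0], [-0.9613, -0.2756, 0], [0, 0, 1]]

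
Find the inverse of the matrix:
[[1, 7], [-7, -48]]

For [[a,b],[c,d]], inverse = (1/det)·[[d,-b],[-c,a]]
det = (1)(-48) - (7)(-7) = -48 - -49 = 1
Inverse = [[-48, -7], [7, 1]]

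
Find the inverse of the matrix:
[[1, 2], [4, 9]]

For [[a,b],[c,d]], inverse = (1/det)·[[d,-b],[-c,a]]
det = (1)(9) - (2)(4) = 9 - 8 = 1
Inverse = [[9, -2], [-4, 1]]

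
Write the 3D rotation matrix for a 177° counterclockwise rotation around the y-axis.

Rotation matrix for counterclockwise 177° around y-axis:
cos(177°) = -0.9986, sin(177°) = 0.0523
Result: [[-0.9986, 0, 0.0523], [0, 1, 0], [-0.0523, 0, -0.9986]]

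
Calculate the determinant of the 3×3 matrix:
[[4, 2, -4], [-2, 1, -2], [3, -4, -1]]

Expansion along first row:
det = 4·det([[1,-2],[-4,-1]]) - 2·det([[-2,-2],[3,-1]]) + -4·det([[-2,1],[3,-4]])
    = 4·(1·-1 - -2·-4) - 2·(-2·-1 - -2·3) + -4·(-2·-4 - 1·3)
    = 4·-9 - 2·8 + -4·5
    = -36 + -16 + -20 = -72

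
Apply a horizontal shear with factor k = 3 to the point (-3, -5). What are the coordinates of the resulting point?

Shear matrix for horizontal shear with factor k = 3:
[[1, 3], [0, 1]]
Result: (-3, -5) → (-18, -5)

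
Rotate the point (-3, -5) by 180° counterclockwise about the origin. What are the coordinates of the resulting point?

Rotation matrix for 180°: [[cos 180°, -sin 180°], [sin 180°, cos 180°]] = [[-1, 0], [0, -1]]
[[-1, 0], [0, -1]] × [-3, -5]ᵀ = [3, 5]ᵀ
Result: (3, 5)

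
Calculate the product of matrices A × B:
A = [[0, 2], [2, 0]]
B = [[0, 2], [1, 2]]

Matrix multiplication:
C[0][0] = 0×0 + 2×1 = 2
C[0][1] = 0×2 + 2×2 = 4
C[1][0] = 2×0 + 0×1 = 0
C[1][1] = 2×2 + 0×2 = 4
Result: [[2, 4], [0, 4]]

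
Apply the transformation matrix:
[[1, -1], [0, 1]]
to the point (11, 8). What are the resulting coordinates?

Matrix multiplication:
[[1, -1], [0, 1]] × [11, 8]ᵀ
= [(1)(11) + (-1)(8), (0)(11) + (1)(8)]ᵀ
= [3, 8]ᵀ
Result: (3, 8)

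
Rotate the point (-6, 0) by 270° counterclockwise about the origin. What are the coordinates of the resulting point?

Rotation matrix for 270°: [[cos 270°, -sin 270°], [sin 270°, cos 270°]] = [[0, 1], [-1, 0]]
[[0, 1], [-1, 0]] × [-6, 0]ᵀ = [0, 6]ᵀ
Result: (0, 6)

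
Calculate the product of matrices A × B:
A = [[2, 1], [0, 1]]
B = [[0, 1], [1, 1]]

Matrix multiplication:
C[0][0] = 2×0 + 1×1 = 1
C[0][1] = 2×1 + 1×1 = 3
C[1][0] = 0×0 + 1×1 = 1
C[1][1] = 0×1 + 1×1 = 1
Result: [[1, 3], [1, 1]]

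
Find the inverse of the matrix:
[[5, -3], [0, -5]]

For [[a,b],[c,d]], inverse = (1/det)·[[d,-b],[-c,a]]
det = (5)(-5) - (-3)(0) = -25 - 0 = -25
Inverse = (1/-25)·[[-5, 3], [0, 5]]
= [[1/5, -3/25], [0, -1/5]]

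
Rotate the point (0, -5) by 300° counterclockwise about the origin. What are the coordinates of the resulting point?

Rotation matrix for 300°: [[cos 300°, -sin 300°], [sin 300°, cos 300°]] ≈ [[0.500000, 0.866025], [-0.866025, 0.500000]]
[[0.500000, 0.866025], [-0.866025, 0.500000]] × [0, -5]ᵀ ≈ [-4.3301, -2.5000]ᵀ
Result: (-4.3301, -2.5000)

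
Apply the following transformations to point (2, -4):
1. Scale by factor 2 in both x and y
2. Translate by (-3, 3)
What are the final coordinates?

Step 1: Scale (2, -4) by 2 → (4, -8)
Step 2: Translate by (-3, 3) → (1, -5)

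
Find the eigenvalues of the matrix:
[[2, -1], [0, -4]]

Characteristic equation: det(A - λI) = 0
λ² - (trace)λ + (det) = 0
trace = 2 + -4 = -2, det = (2)(-4) - (-1)(0) = -8
λ² - (-2)λ + (-8) = 0
λ = (-2 ± √((-2)² - 4·(-8))) / 2 = (-2 ± √36) / 2
Solving: λ = -4, 2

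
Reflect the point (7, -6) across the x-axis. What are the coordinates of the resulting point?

Reflection across x-axis: (7, -6) → (7, 6)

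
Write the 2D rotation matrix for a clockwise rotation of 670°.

Rotation matrix formula: [[cos θ, -sin θ], [sin θ, cos θ]]
A clockwise rotation by 670° is equivalent to a counterclockwise rotation by -670°.
For θ = -670°:
cos(-670°) = 0.6428
sin(-670°) = 0.7660
Result: [[0.6428, -0.7660], [0.7660, 0.6428]]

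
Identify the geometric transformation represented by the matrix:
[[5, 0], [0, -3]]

This matrix represents: non-uniform scaling by sx = 5, sy = -3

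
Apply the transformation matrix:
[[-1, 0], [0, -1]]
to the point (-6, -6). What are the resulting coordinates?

Matrix multiplication:
[[-1, 0], [0, -1]] × [-6, -6]ᵀ
= [(-1)(-6) + (0)(-6), (0)(-6) + (-1)(-6)]ᵀ
= [6, 6]ᵀ
Result: (6, 6)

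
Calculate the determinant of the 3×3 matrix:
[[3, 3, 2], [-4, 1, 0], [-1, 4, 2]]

Expansion along first row:
det = 3·det([[1,0],[4,2]]) - 3·det([[-4,0],[-1,2]]) + 2·det([[-4,1],[-1,4]])
    = 3·(1·2 - 0·4) - 3·(-4·2 - 0·-1) + 2·(-4·4 - 1·-1)
    = 3·2 - 3·-8 + 2·-15
    = 6 + 24 + -30 = 0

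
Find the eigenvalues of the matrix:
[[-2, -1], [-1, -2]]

Characteristic equation: det(A - λI) = 0
λ² - (trace)λ + (det) = 0
trace = -2 + -2 = -4, det = (-2)(-2) - (-1)(-1) = 3
λ² - (-4)λ + (3) = 0
λ = (-4 ± √((-4)² - 4·(3))) / 2 = (-4 ± √4) / 2
Solving: λ = -3, -1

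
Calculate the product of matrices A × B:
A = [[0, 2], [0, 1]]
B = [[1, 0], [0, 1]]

Matrix multiplication:
C[0][0] = 0×1 + 2×0 = 0
C[0][1] = 0×0 + 2×1 = 2
C[1][0] = 0×1 + 1×0 = 0
C[1][1] = 0×0 + 1×1 = 1
Result: [[0, 2], [0, 1]]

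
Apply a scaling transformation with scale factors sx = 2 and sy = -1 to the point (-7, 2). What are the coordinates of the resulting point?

Scaling matrix:
[[2, 0], [0, -1]]
Result: (-7 × 2, 2 × -1) = (-14, -2)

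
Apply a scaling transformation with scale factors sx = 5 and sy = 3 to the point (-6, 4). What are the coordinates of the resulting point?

Scaling matrix:
[[5, 0], [0, 3]]
Result: (-6 × 5, 4 × 3) = (-30, 12)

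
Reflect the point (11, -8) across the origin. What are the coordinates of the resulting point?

Reflection across origin: (11, -8) → (-11, 8)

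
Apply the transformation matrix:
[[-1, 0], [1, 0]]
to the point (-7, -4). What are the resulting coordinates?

Matrix multiplication:
[[-1, 0], [1, 0]] × [-7, -4]ᵀ
= [(-1)(-7) + (0)(-4), (1)(-7) + (0)(-4)]ᵀ
= [7, -7]ᵀ
Result: (7, -7)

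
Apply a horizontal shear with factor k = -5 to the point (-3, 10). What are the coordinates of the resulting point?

Shear matrix for horizontal shear with factor k = -5:
[[1, -5], [0, 1]]
Result: (-3, 10) → (-53, 10)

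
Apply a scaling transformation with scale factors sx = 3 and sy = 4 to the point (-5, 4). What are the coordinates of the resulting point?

Scaling matrix:
[[3, 0], [0, 4]]
Result: (-5 × 3, 4 × 4) = (-15, 16)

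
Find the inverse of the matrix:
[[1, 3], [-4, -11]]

For [[a,b],[c,d]], inverse = (1/det)·[[d,-b],[-c,a]]
det = (1)(-11) - (3)(-4) = -11 - -12 = 1
Inverse = [[-11, -3], [4, 1]]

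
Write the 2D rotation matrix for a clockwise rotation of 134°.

Rotation matrix formula: [[cos θ, -sin θ], [sin θ, cos θ]]
A clockwise rotation by 134° is equivalent to a counterclockwise rotation by -134°.
For θ = -134°:
cos(-134°) = -0.6947
sin(-134°) = -0.7193
Result: [[-0.6947, 0.7193], [-0.7193, -0.6947]]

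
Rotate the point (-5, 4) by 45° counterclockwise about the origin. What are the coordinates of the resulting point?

Rotation matrix for 45°: [[cos 45°, -sin 45°], [sin 45°, cos 45°]] ≈ [[0.707107, -0.707107], [0.707107, 0.707107]]
[[0.707107, -0.707107], [0.707107, 0.707107]] × [-5, 4]ᵀ ≈ [-6.3640, -0.7071]ᵀ
Result: (-6.3640, -0.7071)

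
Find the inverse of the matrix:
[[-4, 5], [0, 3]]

For [[a,b],[c,d]], inverse = (1/det)·[[d,-b],[-c,a]]
det = (-4)(3) - (5)(0) = -12 - 0 = -12
Inverse = (1/-12)·[[3, -5], [0, -4]]
= [[-1/4, 5/12], [0, 1/3]]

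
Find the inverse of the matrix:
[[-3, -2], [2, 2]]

For [[a,b],[c,d]], inverse = (1/det)·[[d,-b],[-c,a]]
det = (-3)(2) - (-2)(2) = -6 - -4 = -2
Inverse = (1/-2)·[[2, 2], [-2, -3]]
= [[-1, -1], [1, 3/2]]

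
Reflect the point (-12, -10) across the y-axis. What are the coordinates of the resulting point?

Reflection across y-axis: (-12, -10) → (12, -10)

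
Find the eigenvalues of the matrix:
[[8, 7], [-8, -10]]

Characteristic equation: det(A - λI) = 0
λ² - (trace)λ + (det) = 0
trace = 8 + -10 = -2, det = (8)(-10) - (7)(-8) = -24
λ² - (-2)λ + (-24) = 0
λ = (-2 ± √((-2)² - 4·(-24))) / 2 = (-2 ± √100) / 2
Solving: λ = -6, 4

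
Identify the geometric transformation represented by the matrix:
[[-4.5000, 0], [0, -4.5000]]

This matrix represents: uniform scaling by factor -4.5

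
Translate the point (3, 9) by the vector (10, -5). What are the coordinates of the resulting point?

Translation by (10, -5) (homogeneous matrix [[1, 0, 10], [0, 1, -5], [0, 0, 1]]):
x' = 3 + 10 = 13
y' = 9 + -5 = 4
Result: (13, 4)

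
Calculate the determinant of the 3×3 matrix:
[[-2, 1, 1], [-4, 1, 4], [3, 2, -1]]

Expansion along first row:
det = -2·det([[1,4],[2,-1]]) - 1·det([[-4,4],[3,-1]]) + 1·det([[-4,1],[3,2]])
    = -2·(1·-1 - 4·2) - 1·(-4·-1 - 4·3) + 1·(-4·2 - 1·3)
    = -2·-9 - 1·-8 + 1·-11
    = 18 + 8 + -11 = 15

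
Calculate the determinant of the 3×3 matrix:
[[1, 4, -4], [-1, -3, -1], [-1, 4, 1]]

Expansion along first row:
det = 1·det([[-3,-1],[4,1]]) - 4·det([[-1,-1],[-1,1]]) + -4·det([[-1,-3],[-1,4]])
    = 1·(-3·1 - -1·4) - 4·(-1·1 - -1·-1) + -4·(-1·4 - -3·-1)
    = 1·1 - 4·-2 + -4·-7
    = 1 + 8 + 28 = 37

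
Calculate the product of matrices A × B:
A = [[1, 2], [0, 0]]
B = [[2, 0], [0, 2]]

Matrix multiplication:
C[0][0] = 1×2 + 2×0 = 2
C[0][1] = 1×0 + 2×2 = 4
C[1][0] = 0×2 + 0×0 = 0
C[1][1] = 0×0 + 0×2 = 0
Result: [[2, 4], [0, 0]]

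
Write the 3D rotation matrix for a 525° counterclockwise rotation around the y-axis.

Rotation matrix for counterclockwise 525° around y-axis:
cos(525°) = -0.9659, sin(525°) = 0.2588
Result: [[-0.9659, 0, 0.2588], [0, 1, 0], [-0.2588, 0, -0.9659]]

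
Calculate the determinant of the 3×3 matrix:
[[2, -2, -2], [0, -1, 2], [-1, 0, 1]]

Expansion along first row:
det = 2·det([[-1,2],[0,1]]) - -2·det([[0,2],[-1,1]]) + -2·det([[0,-1],[-1,0]])
    = 2·(-1·1 - 2·0) - -2·(0·1 - 2·-1) + -2·(0·0 - -1·-1)
    = 2·-1 - -2·2 + -2·-1
    = -2 + 4 + 2 = 4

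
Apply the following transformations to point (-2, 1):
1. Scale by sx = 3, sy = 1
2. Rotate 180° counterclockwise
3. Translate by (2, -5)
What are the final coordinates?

Step 1: Scale → (-6, 1)
Step 2: Rotate 180° → (6, -1)
Step 3: Translate → (8, -6)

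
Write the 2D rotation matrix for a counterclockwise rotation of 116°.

Rotation matrix formula: [[cos θ, -sin θ], [sin θ, cos θ]]
For θ = 116°:
cos(116°) = -0.4384
sin(116°) = 0.8988
Result: [[-0.4384, -0.8988], [0.8988, -0.4384]]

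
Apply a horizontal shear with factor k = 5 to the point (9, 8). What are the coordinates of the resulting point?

Shear matrix for horizontal shear with factor k = 5:
[[1, 5], [0, 1]]
Result: (9, 8) → (49, 8)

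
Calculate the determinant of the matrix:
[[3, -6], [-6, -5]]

For a 2×2 matrix [[a, b], [c, d]], det = ad - bc
det = (3)(-5) - (-6)(-6) = -15 - 36 = -51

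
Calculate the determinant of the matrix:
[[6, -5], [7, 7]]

For a 2×2 matrix [[a, b], [c, d]], det = ad - bc
det = (6)(7) - (-5)(7) = 42 - -35 = 77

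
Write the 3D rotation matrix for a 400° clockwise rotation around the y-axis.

Rotation matrix for clockwise 400° around y-axis:
A clockwise rotation by 400° is a counterclockwise rotation by -400°.
cos(-400°) = 0.7660, sin(-400°) = -0.6428
Result: [[0.7660, 0, -0.6428], [0, 1, 0], [0.6428, 0, 0.7660]]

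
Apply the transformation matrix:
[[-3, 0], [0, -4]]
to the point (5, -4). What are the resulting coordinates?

Matrix multiplication:
[[-3, 0], [0, -4]] × [5, -4]ᵀ
= [(-3)(5) + (0)(-4), (0)(5) + (-4)(-4)]ᵀ
= [-15, 16]ᵀ
Result: (-15, 16)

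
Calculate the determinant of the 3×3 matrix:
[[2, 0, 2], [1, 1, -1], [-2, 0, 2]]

Expansion along first row:
det = 2·det([[1,-1],[0,2]]) - 0·det([[1,-1],[-2,2]]) + 2·det([[1,1],[-2,0]])
    = 2·(1·2 - -1·0) - 0·(1·2 - -1·-2) + 2·(1·0 - 1·-2)
    = 2·2 - 0·0 + 2·2
    = 4 + 0 + 4 = 8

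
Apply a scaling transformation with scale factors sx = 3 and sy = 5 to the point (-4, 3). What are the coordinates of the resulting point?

Scaling matrix:
[[3, 0], [0, 5]]
Result: (-4 × 3, 3 × 5) = (-12, 15)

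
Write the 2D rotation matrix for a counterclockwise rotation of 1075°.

Rotation matrix formula: [[cos θ, -sin θ], [sin θ, cos θ]]
For θ = 1075°:
cos(1075°) = 0.9962
sin(1075°) = -0.0872
Result: [[0.9962, 0.0872], [-0.0872, 0.9962]]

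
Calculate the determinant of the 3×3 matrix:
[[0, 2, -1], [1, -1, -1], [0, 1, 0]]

Expansion along first row:
det = 0·det([[-1,-1],[1,0]]) - 2·det([[1,-1],[0,0]]) + -1·det([[1,-1],[0,1]])
    = 0·(-1·0 - -1·1) - 2·(1·0 - -1·0) + -1·(1·1 - -1·0)
    = 0·1 - 2·0 + -1·1
    = 0 + 0 + -1 = -1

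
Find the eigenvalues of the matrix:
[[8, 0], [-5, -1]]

Characteristic equation: det(A - λI) = 0
λ² - (trace)λ + (det) = 0
trace = 8 + -1 = 7, det = (8)(-1) - (0)(-5) = -8
λ² - (7)λ + (-8) = 0
λ = (7 ± √((7)² - 4·(-8))) / 2 = (7 ± √81) / 2
Solving: λ = -1, 8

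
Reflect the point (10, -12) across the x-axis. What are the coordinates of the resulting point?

Reflection across x-axis: (10, -12) → (10, 12)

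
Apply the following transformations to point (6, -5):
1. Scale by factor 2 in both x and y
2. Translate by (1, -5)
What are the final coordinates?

Step 1: Scale (6, -5) by 2 → (12, -10)
Step 2: Translate by (1, -5) → (13, -15)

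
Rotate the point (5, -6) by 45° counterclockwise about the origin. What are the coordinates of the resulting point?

Rotation matrix for 45°: [[cos 45°, -sin 45°], [sin 45°, cos 45°]] ≈ [[0.707107, -0.707107], [0.707107, 0.707107]]
[[0.707107, -0.707107], [0.707107, 0.707107]] × [5, -6]ᵀ ≈ [7.7782, -0.7071]ᵀ
Result: (7.7782, -0.7071)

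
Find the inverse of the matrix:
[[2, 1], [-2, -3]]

For [[a,b],[c,d]], inverse = (1/det)·[[d,-b],[-c,a]]
det = (2)(-3) - (1)(-2) = -6 - -2 = -4
Inverse = (1/-4)·[[-3, -1], [2, 2]]
= [[3/4, 1/4], [-1/2, -1/2]]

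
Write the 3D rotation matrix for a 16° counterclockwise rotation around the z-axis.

Rotation matrix for counterclockwise 16° around z-axis:
cos(16°) = 0.9613, sin(16°) = 0.2756
Result: [[0.9613, -0.2756, 0], [0.2756, 0.9613, 0], [0, 0, 1]]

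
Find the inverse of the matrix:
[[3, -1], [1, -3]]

For [[a,b],[c,d]], inverse = (1/det)·[[d,-b],[-c,a]]
det = (3)(-3) - (-1)(1) = -9 - -1 = -8
Inverse = (1/-8)·[[-3, 1], [-1, 3]]
= [[3/8, -1/8], [1/8, -3/8]]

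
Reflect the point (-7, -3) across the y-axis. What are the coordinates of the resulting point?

Reflection across y-axis: (-7, -3) → (7, -3)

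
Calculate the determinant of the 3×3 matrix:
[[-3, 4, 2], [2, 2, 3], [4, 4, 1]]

Expansion along first row:
det = -3·det([[2,3],[4,1]]) - 4·det([[2,3],[4,1]]) + 2·det([[2,2],[4,4]])
    = -3·(2·1 - 3·4) - 4·(2·1 - 3·4) + 2·(2·4 - 2·4)
    = -3·-10 - 4·-10 + 2·0
    = 30 + 40 + 0 = 70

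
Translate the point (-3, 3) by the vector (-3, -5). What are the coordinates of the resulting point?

Translation by (-3, -5) (homogeneous matrix [[1, 0, -3], [0, 1, -5], [0, 0, 1]]):
x' = -3 + -3 = -6
y' = 3 + -5 = -2
Result: (-6, -2)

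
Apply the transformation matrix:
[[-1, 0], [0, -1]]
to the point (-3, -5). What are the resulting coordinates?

Matrix multiplication:
[[-1, 0], [0, -1]] × [-3, -5]ᵀ
= [(-1)(-3) + (0)(-5), (0)(-3) + (-1)(-5)]ᵀ
= [3, 5]ᵀ
Result: (3, 5)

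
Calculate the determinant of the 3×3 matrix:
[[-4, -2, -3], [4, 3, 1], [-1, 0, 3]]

Expansion along first row:
det = -4·det([[3,1],[0,3]]) - -2·det([[4,1],[-1,3]]) + -3·det([[4,3],[-1,0]])
    = -4·(3·3 - 1·0) - -2·(4·3 - 1·-1) + -3·(4·0 - 3·-1)
    = -4·9 - -2·13 + -3·3
    = -36 + 26 + -9 = -19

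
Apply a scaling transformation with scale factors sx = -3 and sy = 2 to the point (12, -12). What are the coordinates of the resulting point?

Scaling matrix:
[[-3, 0], [0, 2]]
Result: (12 × -3, -12 × 2) = (-36, -24)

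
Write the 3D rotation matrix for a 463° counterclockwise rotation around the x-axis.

Rotation matrix for counterclockwise 463° around x-axis:
cos(463°) = -0.2250, sin(463°) = 0.9744
Result: [[1, 0, 0], [0, -0.2250, -0.9744], [0, 0.9744, -0.2250]]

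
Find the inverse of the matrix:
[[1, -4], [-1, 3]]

For [[a,b],[c,d]], inverse = (1/det)·[[d,-b],[-c,a]]
det = (1)(3) - (-4)(-1) = 3 - 4 = -1
Inverse = (1/-1)·[[3, 4], [1, 1]]
= [[-3, -4], [-1, -1]]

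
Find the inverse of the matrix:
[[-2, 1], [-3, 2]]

For [[a,b],[c,d]], inverse = (1/det)·[[d,-b],[-c,a]]
det = (-2)(2) - (1)(-3) = -4 - -3 = -1
Inverse = (1/-1)·[[2, -1], [3, -2]]
= [[-2, 1], [-3, 2]]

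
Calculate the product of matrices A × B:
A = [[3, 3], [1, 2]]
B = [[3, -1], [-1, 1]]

Matrix multiplication:
C[0][0] = 3×3 + 3×-1 = 6
C[0][1] = 3×-1 + 3×1 = 0
C[1][0] = 1×3 + 2×-1 = 1
C[1][1] = 1×-1 + 2×1 = 1
Result: [[6, 0], [1, 1]]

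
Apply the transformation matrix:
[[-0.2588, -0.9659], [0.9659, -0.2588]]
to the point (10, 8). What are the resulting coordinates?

Matrix multiplication:
[[-0.2588, -0.9659], [0.9659, -0.2588]] × [10, 8]ᵀ
= [(-0.2588)(10) + (-0.9659)(8), (0.9659)(10) + (-0.2588)(8)]ᵀ
= [-10.3152, 7.5886]ᵀ
Result: (-10.3152, 7.5886)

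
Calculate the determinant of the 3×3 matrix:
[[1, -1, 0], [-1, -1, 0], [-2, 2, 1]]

Expansion along first row:
det = 1·det([[-1,0],[2,1]]) - -1·det([[-1,0],[-2,1]]) + 0·det([[-1,-1],[-2,2]])
    = 1·(-1·1 - 0·2) - -1·(-1·1 - 0·-2) + 0·(-1·2 - -1·-2)
    = 1·-1 - -1·-1 + 0·-4
    = -1 + -1 + 0 = -2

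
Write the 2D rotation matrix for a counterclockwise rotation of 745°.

Rotation matrix formula: [[cos θ, -sin θ], [sin θ, cos θ]]
For θ = 745°:
cos(745°) = 0.9063
sin(745°) = 0.4226
Result: [[0.9063, -0.4226], [0.4226, 0.9063]]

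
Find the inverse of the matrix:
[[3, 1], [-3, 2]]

For [[a,b],[c,d]], inverse = (1/det)·[[d,-b],[-c,a]]
det = (3)(2) - (1)(-3) = 6 - -3 = 9
Inverse = (1/9)·[[2, -1], [3, 3]]
= [[2/9, -1/9], [1/3, 1/3]]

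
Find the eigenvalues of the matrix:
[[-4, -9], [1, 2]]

Characteristic equation: det(A - λI) = 0
λ² - (trace)λ + (det) = 0
trace = -4 + 2 = -2, det = (-4)(2) - (-9)(1) = 1
λ² - (-2)λ + (1) = 0
λ = (-2 ± √((-2)² - 4·(1))) / 2 = (-2 ± √0) / 2
Solving: λ = -1, -1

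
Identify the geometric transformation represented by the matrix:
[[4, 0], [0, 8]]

This matrix represents: non-uniform scaling by sx = 4, sy = 8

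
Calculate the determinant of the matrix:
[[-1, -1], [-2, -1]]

For a 2×2 matrix [[a, b], [c, d]], det = ad - bc
det = (-1)(-1) - (-1)(-2) = 1 - 2 = -1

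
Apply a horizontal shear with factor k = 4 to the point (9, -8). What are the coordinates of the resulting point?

Shear matrix for horizontal shear with factor k = 4:
[[1, 4], [0, 1]]
Result: (9, -8) → (-23, -8)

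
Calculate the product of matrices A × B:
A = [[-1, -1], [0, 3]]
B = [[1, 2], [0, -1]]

Matrix multiplication:
C[0][0] = -1×1 + -1×0 = -1
C[0][1] = -1×2 + -1×-1 = -1
C[1][0] = 0×1 + 3×0 = 0
C[1][1] = 0×2 + 3×-1 = -3
Result: [[-1, -1], [0, -3]]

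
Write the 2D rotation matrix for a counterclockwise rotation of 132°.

Rotation matrix formula: [[cos θ, -sin θ], [sin θ, cos θ]]
For θ = 132°:
cos(132°) = -0.6691
sin(132°) = 0.7431
Result: [[-0.6691, -0.7431], [0.7431, -0.6691]]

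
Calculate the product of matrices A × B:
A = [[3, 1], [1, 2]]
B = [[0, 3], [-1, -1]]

Matrix multiplication:
C[0][0] = 3×0 + 1×-1 = -1
C[0][1] = 3×3 + 1×-1 = 8
C[1][0] = 1×0 + 2×-1 = -2
C[1][1] = 1×3 + 2×-1 = 1
Result: [[-1, 8], [-2, 1]]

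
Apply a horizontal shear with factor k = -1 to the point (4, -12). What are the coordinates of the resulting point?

Shear matrix for horizontal shear with factor k = -1:
[[1, -1], [0, 1]]
Result: (4, -12) → (16, -12)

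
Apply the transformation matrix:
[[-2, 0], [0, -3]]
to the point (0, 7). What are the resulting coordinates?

Matrix multiplication:
[[-2, 0], [0, -3]] × [0, 7]ᵀ
= [(-2)(0) + (0)(7), (0)(0) + (-3)(7)]ᵀ
= [0, -21]ᵀ
Result: (0, -21)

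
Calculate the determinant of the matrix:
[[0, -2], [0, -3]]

For a 2×2 matrix [[a, b], [c, d]], det = ad - bc
det = (0)(-3) - (-2)(0) = 0 - 0 = 0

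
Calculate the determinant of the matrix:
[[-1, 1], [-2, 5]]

For a 2×2 matrix [[a, b], [c, d]], det = ad - bc
det = (-1)(5) - (1)(-2) = -5 - -2 = -3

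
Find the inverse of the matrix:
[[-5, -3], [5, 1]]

For [[a,b],[c,d]], inverse = (1/det)·[[d,-b],[-c,a]]
det = (-5)(1) - (-3)(5) = -5 - -15 = 10
Inverse = (1/10)·[[1, 3], [-5, -5]]
= [[1/10, 3/10], [-1/2, -1/2]]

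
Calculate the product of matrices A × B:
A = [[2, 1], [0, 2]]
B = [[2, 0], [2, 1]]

Matrix multiplication:
C[0][0] = 2×2 + 1×2 = 6
C[0][1] = 2×0 + 1×1 = 1
C[1][0] = 0×2 + 2×2 = 4
C[1][1] = 0×0 + 2×1 = 2
Result: [[6, 1], [4, 2]]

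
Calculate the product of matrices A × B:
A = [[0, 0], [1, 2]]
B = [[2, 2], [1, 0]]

Matrix multiplication:
C[0][0] = 0×2 + 0×1 = 0
C[0][1] = 0×2 + 0×0 = 0
C[1][0] = 1×2 + 2×1 = 4
C[1][1] = 1×2 + 2×0 = 2
Result: [[0, 0], [4, 2]]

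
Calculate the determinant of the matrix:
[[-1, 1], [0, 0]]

For a 2×2 matrix [[a, b], [c, d]], det = ad - bc
det = (-1)(0) - (1)(0) = 0 - 0 = 0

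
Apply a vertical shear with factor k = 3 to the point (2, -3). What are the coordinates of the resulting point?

Shear matrix for vertical shear with factor k = 3:
[[1, 0], [3, 1]]
Result: (2, -3) → (2, 3)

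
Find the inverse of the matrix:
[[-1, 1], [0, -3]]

For [[a,b],[c,d]], inverse = (1/det)·[[d,-b],[-c,a]]
det = (-1)(-3) - (1)(0) = 3 - 0 = 3
Inverse = (1/3)·[[-3, -1], [0, -1]]
= [[-1, -1/3], [0, -1/3]]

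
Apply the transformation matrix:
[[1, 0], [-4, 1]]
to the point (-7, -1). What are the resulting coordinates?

Matrix multiplication:
[[1, 0], [-4, 1]] × [-7, -1]ᵀ
= [(1)(-7) + (0)(-1), (-4)(-7) + (1)(-1)]ᵀ
= [-7, 27]ᵀ
Result: (-7, 27)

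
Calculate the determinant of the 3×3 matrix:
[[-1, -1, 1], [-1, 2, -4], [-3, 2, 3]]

Expansion along first row:
det = -1·det([[2,-4],[2,3]]) - -1·det([[-1,-4],[-3,3]]) + 1·det([[-1,2],[-3,2]])
    = -1·(2·3 - -4·2) - -1·(-1·3 - -4·-3) + 1·(-1·2 - 2·-3)
    = -1·14 - -1·-15 + 1·4
    = -14 + -15 + 4 = -25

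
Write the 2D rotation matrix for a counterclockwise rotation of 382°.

Rotation matrix formula: [[cos θ, -sin θ], [sin θ, cos θ]]
For θ = 382°:
cos(382°) = 0.9272
sin(382°) = 0.3746
Result: [[0.9272, -0.3746], [0.3746, 0.9272]]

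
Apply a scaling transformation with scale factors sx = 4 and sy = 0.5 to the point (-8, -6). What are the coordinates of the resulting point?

Scaling matrix:
[[4, 0], [0, 0.50]]
Result: (-8 × 4, -6 × 0.5) = (-32, -3)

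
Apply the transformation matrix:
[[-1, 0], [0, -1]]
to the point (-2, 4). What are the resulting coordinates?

Matrix multiplication:
[[-1, 0], [0, -1]] × [-2, 4]ᵀ
= [(-1)(-2) + (0)(4), (0)(-2) + (-1)(4)]ᵀ
= [2, -4]ᵀ
Result: (2, -4)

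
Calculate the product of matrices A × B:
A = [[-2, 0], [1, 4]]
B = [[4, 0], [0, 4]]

Matrix multiplication:
C[0][0] = -2×4 + 0×0 = -8
C[0][1] = -2×0 + 0×4 = 0
C[1][0] = 1×4 + 4×0 = 4
C[1][1] = 1×0 + 4×4 = 16
Result: [[-8, 0], [4, 16]]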